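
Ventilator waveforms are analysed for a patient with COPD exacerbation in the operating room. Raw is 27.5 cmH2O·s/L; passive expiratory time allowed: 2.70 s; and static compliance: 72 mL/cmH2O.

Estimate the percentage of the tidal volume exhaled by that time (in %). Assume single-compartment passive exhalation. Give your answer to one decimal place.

74.4

τ = R × C = 27.5 × 72 mL/cmH2O = 27.5 × 0.072 L/cmH2O = 1.98 s.
Passive exhalation: V(t)/V₀ = e^(−t/τ) = e^(−2.70/1.98) = 0.2557.
Fraction exhaled = 1 − 0.2557 = 0.7443 → 74.43%.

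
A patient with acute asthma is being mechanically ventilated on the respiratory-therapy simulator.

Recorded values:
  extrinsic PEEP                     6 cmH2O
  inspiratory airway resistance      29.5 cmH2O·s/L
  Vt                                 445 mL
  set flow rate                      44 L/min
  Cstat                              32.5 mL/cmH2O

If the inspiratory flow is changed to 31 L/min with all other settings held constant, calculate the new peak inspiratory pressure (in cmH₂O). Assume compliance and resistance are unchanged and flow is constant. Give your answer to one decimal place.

34.9

Flow: 44 L/min ÷ 60 = 0.7333 L/s.
New flow: 31 L/min ÷ 60 = 0.5167 L/s.
PIP = Vt/C + R·V̇ + PEEP (constant-flow equation of motion).
Only the resistive term changes: ΔPIP = R × ΔV̇ = 29.5 × (0.5167 − 0.7333) = 29.5 × -0.2166 = -6.39 cmH2O.
Original PIP = 445/32.5 + 29.5×0.7333 + 6 = 41.325 cmH2O; new PIP = 41.325 + (-6.39) = 34.935 cmH2O.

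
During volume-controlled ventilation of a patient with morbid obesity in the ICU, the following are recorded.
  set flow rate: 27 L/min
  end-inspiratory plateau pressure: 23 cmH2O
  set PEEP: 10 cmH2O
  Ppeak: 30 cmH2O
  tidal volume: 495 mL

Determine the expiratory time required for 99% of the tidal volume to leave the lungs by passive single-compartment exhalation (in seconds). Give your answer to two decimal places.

2.73

Flow: 27 L/min ÷ 60 = 0.45 L/s.
R = (PIP − Pplat)/V̇ = (30 − 23) / 0.45 = 7.0/0.45 = 15.556 cmH2O·s/L.
C = Vt/(Pplat − PEEP) = 495.0 / (23 − 10) = 495.0/13.0 = 38.077 mL/cmH2O.
τ = R × C = 15.556 × 0.03808 L/cmH2O = 0.5924 s.
t = −τ·ln(1 − 0.99) = −0.5924·ln(0.01) = 2.728 s.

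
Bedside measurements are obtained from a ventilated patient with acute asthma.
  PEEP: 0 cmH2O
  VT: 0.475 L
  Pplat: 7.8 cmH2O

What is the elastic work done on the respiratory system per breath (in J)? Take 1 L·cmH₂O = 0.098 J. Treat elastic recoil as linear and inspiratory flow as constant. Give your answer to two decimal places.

0.18

Elastic work ≈ ½ × (Pplat − PEEP) × Vt = 0.5 × (7.8 − 0) × 0.475 L = 0.5 × 7.8 × 0.475 = 1.853 L·cmH2O.
× 0.098 J/(L·cmH2O) → 0.1816 J.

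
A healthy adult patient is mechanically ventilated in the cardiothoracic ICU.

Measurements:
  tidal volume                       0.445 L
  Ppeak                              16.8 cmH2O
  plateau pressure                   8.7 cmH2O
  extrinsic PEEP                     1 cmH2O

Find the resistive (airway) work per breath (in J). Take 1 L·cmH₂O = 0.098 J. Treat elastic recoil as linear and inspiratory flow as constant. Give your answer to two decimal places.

With constant inspiratory flow the resistive pressure is constant at PIP − Pplat = 16.8 − 8.7 = 8.1 cmH2O, so resistive work = 8.1 × 0.445 = 3.605 L·cmH2O.
× 0.098 J/(L·cmH2O) → 0.3533 J.

0.35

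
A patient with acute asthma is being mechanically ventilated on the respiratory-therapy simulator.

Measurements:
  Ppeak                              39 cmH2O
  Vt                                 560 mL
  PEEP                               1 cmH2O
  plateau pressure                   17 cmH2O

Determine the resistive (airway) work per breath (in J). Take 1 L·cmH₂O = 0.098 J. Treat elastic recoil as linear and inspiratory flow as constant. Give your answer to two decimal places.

1.21

With constant inspiratory flow the resistive pressure is constant at PIP − Pplat = 39 − 17 = 22.0 cmH2O, so resistive work = 22.0 × 0.560 = 12.32 L·cmH2O.
× 0.098 J/(L·cmH2O) → 1.207 J.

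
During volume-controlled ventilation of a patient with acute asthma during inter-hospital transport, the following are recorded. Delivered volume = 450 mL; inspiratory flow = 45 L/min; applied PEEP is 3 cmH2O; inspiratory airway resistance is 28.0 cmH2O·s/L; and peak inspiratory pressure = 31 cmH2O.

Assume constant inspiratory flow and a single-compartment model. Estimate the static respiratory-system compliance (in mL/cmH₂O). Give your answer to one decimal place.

Flow: 45 L/min ÷ 60 = 0.75 L/s.
Equation of motion (constant flow): PIP = Vt/C + R·V̇ + PEEP.
Vt/C = PIP − R·V̇ − PEEP = 31 − 28.0×0.75 − 3 = 31 − 21.0 − 3 = 7.0 cmH2O.
C = Vt / 7.0 = 450 / 7.0 = 64.286 mL/cmH2O.

64.3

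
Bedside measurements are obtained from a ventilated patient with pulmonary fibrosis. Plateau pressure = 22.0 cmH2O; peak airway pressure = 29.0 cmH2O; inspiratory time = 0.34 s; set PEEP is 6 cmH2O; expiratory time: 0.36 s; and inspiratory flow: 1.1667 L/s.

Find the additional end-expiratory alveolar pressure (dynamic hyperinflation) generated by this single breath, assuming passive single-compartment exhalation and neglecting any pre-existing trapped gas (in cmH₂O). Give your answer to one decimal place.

Vt = flow × Ti = 1.1667 L/s × 0.34 s × 1000 mL/L = 396.68 mL.
R = (PIP − Pplat)/V̇ = (29.0 − 22.0) / 1.1667 = 7.0/1.1667 = 6.0 cmH2O·s/L.
C = Vt/(Pplat − PEEP) = 396.68 / (22.0 − 6) = 396.68/16.0 = 24.793 mL/cmH2O.
τ = R × C = 6.0 × 0.02479 L/cmH2O = 0.1487 s.
Fraction remaining = e^(−Te/τ) = e^(−0.36/0.1487) = 0.08883; trapped volume = 396.68 × 0.08883 = 35.237 mL.
Additional alveolar pressure from trapping ≈ V_trapped / C = 35.237 / 24.793 = 1.421 cmH2O.

1.4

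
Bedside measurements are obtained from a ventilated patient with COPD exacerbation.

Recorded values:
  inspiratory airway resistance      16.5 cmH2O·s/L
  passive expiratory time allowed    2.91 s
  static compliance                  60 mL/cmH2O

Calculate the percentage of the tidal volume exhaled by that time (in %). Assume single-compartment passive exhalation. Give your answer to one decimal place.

94.7

τ = R × C = 16.5 × 60 mL/cmH2O = 16.5 × 0.060 L/cmH2O = 0.99 s.
Passive exhalation: V(t)/V₀ = e^(−t/τ) = e^(−2.91/0.99) = 0.0529.
Fraction exhaled = 1 − 0.0529 = 0.9471 → 94.71%.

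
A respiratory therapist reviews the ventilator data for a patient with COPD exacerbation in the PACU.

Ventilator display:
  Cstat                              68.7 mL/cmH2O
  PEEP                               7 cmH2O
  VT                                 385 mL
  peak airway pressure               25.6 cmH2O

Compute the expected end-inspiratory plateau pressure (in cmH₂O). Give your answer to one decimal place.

12.6

Pplat = PEEP + Vt / Cstat = 7 + 385 / 68.7 = 7 + 5.604 = 12.604 cmH2O.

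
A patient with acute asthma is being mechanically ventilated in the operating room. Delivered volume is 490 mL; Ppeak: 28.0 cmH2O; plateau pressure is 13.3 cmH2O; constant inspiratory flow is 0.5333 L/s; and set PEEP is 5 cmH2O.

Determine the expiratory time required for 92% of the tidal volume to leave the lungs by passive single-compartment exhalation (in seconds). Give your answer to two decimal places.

4.11

R = (PIP − Pplat)/V̇ = (28.0 − 13.3) / 0.5333 = 14.7/0.5333 = 27.564 cmH2O·s/L.
C = Vt/(Pplat − PEEP) = 490.0 / (13.3 − 5) = 490.0/8.3 = 59.036 mL/cmH2O.
τ = R × C = 27.564 × 0.05904 L/cmH2O = 1.627 s.
t = −τ·ln(1 − 0.92) = −1.627·ln(0.08) = 4.109 s.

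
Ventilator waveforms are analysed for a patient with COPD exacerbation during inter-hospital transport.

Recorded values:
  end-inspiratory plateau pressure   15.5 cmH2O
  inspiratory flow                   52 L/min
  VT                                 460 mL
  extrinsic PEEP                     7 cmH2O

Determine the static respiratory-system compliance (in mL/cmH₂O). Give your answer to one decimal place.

54.1

Cstat = Vt / (Pplat − PEEP) = 460 / (15.5 − 7) = 460 / 8.5 = 54.118 mL/cmH2O.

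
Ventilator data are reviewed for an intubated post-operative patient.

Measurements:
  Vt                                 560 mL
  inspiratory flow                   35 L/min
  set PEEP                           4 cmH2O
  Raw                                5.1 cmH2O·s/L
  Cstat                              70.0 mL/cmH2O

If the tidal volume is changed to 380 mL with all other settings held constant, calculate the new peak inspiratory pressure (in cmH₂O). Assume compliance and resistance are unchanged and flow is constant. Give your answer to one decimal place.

Flow: 35 L/min ÷ 60 = 0.5833 L/s.
PIP = Vt/C + R·V̇ + PEEP (constant-flow equation of motion).
Only the elastic term changes: ΔPIP = ΔVt / C = (380 − 560) / 70.0 = -2.571 cmH2O.
Original PIP = 560/70.0 + 5.1×0.5833 + 4 = 14.975 cmH2O; new PIP = 14.975 + (-2.571) = 12.404 cmH2O.

12.4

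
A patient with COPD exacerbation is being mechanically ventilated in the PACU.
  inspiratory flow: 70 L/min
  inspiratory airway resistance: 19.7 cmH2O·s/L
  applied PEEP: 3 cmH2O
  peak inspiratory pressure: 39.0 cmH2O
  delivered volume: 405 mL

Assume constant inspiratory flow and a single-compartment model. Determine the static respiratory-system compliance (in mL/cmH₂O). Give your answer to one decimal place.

31.1

Flow: 70 L/min ÷ 60 = 1.1667 L/s.
Equation of motion (constant flow): PIP = Vt/C + R·V̇ + PEEP.
Vt/C = PIP − R·V̇ − PEEP = 39.0 − 19.7×1.1667 − 3 = 39.0 − 22.984 − 3 = 13.016 cmH2O.
C = Vt / 13.016 = 405 / 13.016 = 31.116 mL/cmH2O.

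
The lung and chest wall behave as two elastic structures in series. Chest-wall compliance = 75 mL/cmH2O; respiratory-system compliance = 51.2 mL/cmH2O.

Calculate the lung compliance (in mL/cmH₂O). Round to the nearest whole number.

161

1/CL = 1/Crs − 1/Ccw.
1/CL = 1/51.2 − 1/75 = 0.006198.
CL = 161.34 mL/cmH2O.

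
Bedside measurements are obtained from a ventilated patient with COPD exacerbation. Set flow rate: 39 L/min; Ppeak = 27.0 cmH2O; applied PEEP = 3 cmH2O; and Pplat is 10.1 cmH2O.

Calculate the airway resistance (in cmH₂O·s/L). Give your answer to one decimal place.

26.0

Flow: 39 L/min ÷ 60 = 0.65 L/s.
Raw = (PIP − Pplat) / flow = (27.0 − 10.1) / 0.65 = 16.9 / 0.65 = 26.0 cmH2O·s/L.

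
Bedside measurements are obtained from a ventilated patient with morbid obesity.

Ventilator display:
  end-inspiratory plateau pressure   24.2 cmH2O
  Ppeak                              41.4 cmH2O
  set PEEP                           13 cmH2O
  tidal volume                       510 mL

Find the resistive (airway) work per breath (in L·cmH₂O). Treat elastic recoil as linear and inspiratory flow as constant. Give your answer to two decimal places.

8.77

With constant inspiratory flow the resistive pressure is constant at PIP − Pplat = 41.4 − 24.2 = 17.2 cmH2O, so resistive work = 17.2 × 0.510 = 8.772 L·cmH2O.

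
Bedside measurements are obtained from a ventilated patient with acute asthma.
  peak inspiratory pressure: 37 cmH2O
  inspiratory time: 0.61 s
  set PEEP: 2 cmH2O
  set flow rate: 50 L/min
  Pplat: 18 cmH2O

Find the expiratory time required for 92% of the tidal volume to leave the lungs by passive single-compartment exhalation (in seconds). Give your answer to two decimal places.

Flow: 50 L/min ÷ 60 = 0.8333 L/s.
Vt = flow × Ti = 0.8333 L/s × 0.61 s × 1000 mL/L = 508.31 mL.
R = (PIP − Pplat)/V̇ = (37 − 18) / 0.8333 = 19.0/0.8333 = 22.801 cmH2O·s/L.
C = Vt/(Pplat − PEEP) = 508.31 / (18 − 2) = 508.31/16.0 = 31.769 mL/cmH2O.
τ = R × C = 22.801 × 0.03177 L/cmH2O = 0.7244 s.
t = −τ·ln(1 − 0.92) = −0.7244·ln(0.08) = 1.83 s.

1.83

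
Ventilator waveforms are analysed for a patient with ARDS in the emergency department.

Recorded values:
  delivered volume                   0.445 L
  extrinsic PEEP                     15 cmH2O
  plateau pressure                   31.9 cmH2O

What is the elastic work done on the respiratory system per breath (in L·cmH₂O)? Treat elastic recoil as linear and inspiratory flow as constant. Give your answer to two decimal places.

3.76

Elastic work ≈ ½ × (Pplat − PEEP) × Vt = 0.5 × (31.9 − 15) × 0.445 L = 0.5 × 16.9 × 0.445 = 3.76 L·cmH2O.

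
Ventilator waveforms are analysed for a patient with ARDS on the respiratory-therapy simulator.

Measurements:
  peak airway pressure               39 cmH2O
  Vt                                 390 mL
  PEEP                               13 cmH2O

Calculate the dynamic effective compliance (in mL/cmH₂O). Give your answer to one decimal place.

Dynamic compliance = Vt / (PIP − PEEP) = 390 / (39 − 13) = 390 / 26.0 = 15.0 mL/cmH2O.

15.0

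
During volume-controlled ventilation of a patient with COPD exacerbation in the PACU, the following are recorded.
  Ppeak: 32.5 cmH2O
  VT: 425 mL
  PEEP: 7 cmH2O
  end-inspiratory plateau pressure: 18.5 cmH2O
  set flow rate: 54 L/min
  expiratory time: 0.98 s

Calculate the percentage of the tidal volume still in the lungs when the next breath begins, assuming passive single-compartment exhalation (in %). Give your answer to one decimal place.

18.2

Flow: 54 L/min ÷ 60 = 0.9 L/s.
R = (PIP − Pplat)/V̇ = (32.5 − 18.5) / 0.9 = 14.0/0.9 = 15.556 cmH2O·s/L.
C = Vt/(Pplat − PEEP) = 425.0 / (18.5 − 7) = 425.0/11.5 = 36.957 mL/cmH2O.
τ = R × C = 15.556 × 0.03696 L/cmH2O = 0.5749 s.
Fraction remaining at end-expiration = e^(−Te/τ) = e^(−0.98/0.5749) = 0.1818 → 18.18%.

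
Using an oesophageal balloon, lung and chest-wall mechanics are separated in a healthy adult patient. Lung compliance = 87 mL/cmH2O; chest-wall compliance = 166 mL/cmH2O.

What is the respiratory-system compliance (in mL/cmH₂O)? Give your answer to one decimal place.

57.1

Lung and chest wall are elastances in series: 1/Crs = 1/CL + 1/Ccw.
1/Crs = 1/87 + 1/166 = 0.01752.
Crs = 57.078 mL/cmH2O.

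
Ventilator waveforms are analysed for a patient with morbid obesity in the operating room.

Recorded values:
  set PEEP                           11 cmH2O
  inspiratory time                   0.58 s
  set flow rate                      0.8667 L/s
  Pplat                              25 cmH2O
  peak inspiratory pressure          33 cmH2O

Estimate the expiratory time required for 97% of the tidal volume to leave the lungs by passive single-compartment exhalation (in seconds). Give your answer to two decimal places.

Vt = flow × Ti = 0.8667 L/s × 0.58 s × 1000 mL/L = 502.69 mL.
R = (PIP − Pplat)/V̇ = (33 − 25) / 0.8667 = 8.0/0.8667 = 9.23 cmH2O·s/L.
C = Vt/(Pplat − PEEP) = 502.69 / (25 − 11) = 502.69/14.0 = 35.906 mL/cmH2O.
τ = R × C = 9.23 × 0.03591 L/cmH2O = 0.3314 s.
t = −τ·ln(1 − 0.97) = −0.3314·ln(0.03) = 1.162 s.

1.16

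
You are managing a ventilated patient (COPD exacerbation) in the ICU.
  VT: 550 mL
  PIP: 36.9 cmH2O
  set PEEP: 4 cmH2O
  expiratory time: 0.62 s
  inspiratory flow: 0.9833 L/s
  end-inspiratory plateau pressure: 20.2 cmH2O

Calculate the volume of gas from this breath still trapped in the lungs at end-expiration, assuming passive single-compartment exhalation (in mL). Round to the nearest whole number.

188

R = (PIP − Pplat)/V̇ = (36.9 − 20.2) / 0.9833 = 16.7/0.9833 = 16.984 cmH2O·s/L.
C = Vt/(Pplat − PEEP) = 550.0 / (20.2 − 4) = 550.0/16.2 = 33.951 mL/cmH2O.
τ = R × C = 16.984 × 0.03395 L/cmH2O = 0.5766 s.
Fraction remaining = e^(−Te/τ) = e^(−0.62/0.5766) = 0.3412.
Trapped volume = 550.0 × 0.3412 = 187.66 mL.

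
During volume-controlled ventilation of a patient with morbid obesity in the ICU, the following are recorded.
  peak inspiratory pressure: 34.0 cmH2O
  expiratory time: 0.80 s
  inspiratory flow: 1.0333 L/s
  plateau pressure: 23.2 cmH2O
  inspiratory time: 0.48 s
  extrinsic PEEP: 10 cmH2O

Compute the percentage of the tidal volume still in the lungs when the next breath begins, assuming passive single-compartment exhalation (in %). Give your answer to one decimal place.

13.0

Vt = flow × Ti = 1.0333 L/s × 0.48 s × 1000 mL/L = 495.98 mL.
R = (PIP − Pplat)/V̇ = (34.0 − 23.2) / 1.0333 = 10.8/1.0333 = 10.452 cmH2O·s/L.
C = Vt/(Pplat − PEEP) = 495.98 / (23.2 − 10) = 495.98/13.2 = 37.574 mL/cmH2O.
τ = R × C = 10.452 × 0.03757 L/cmH2O = 0.3927 s.
Fraction remaining at end-expiration = e^(−Te/τ) = e^(−0.80/0.3927) = 0.1304 → 13.04%.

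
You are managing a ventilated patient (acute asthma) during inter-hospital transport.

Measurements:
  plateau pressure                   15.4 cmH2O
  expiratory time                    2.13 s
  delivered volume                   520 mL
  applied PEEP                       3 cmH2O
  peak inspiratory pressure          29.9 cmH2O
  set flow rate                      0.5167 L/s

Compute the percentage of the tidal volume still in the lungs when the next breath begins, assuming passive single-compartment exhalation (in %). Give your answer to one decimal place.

R = (PIP − Pplat)/V̇ = (29.9 − 15.4) / 0.5167 = 14.5/0.5167 = 28.063 cmH2O·s/L.
C = Vt/(Pplat − PEEP) = 520.0 / (15.4 − 3) = 520.0/12.4 = 41.935 mL/cmH2O.
τ = R × C = 28.063 × 0.04194 L/cmH2O = 1.177 s.
Fraction remaining at end-expiration = e^(−Te/τ) = e^(−2.13/1.177) = 0.1637 → 16.37%.

16.4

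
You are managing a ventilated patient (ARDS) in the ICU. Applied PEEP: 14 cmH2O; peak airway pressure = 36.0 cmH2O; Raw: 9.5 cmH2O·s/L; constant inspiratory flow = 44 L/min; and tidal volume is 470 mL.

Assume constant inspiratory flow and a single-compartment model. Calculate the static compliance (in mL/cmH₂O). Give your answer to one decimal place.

31.3

Flow: 44 L/min ÷ 60 = 0.7333 L/s.
Equation of motion (constant flow): PIP = Vt/C + R·V̇ + PEEP.
Vt/C = PIP − R·V̇ − PEEP = 36.0 − 9.5×0.7333 − 14 = 36.0 − 6.966 − 14 = 15.034 cmH2O.
C = Vt / 15.034 = 470 / 15.034 = 31.262 mL/cmH2O.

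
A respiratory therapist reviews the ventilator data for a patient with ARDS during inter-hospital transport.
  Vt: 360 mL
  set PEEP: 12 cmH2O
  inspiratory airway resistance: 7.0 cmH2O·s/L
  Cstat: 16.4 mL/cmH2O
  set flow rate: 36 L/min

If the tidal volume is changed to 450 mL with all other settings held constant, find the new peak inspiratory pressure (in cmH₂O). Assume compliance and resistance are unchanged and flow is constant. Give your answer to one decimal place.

Flow: 36 L/min ÷ 60 = 0.6 L/s.
PIP = Vt/C + R·V̇ + PEEP (constant-flow equation of motion).
Only the elastic term changes: ΔPIP = ΔVt / C = (450 − 360) / 16.4 = 5.488 cmH2O.
Original PIP = 360/16.4 + 7.0×0.6 + 12 = 38.151 cmH2O; new PIP = 38.151 + (5.488) = 43.639 cmH2O.

43.6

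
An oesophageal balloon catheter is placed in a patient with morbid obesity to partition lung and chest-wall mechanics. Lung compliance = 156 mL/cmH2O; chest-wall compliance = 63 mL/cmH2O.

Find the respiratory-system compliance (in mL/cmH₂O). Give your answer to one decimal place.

Lung and chest wall are elastances in series: 1/Crs = 1/CL + 1/Ccw.
1/Crs = 1/156 + 1/63 = 0.02228.
Crs = 44.883 mL/cmH2O.

44.9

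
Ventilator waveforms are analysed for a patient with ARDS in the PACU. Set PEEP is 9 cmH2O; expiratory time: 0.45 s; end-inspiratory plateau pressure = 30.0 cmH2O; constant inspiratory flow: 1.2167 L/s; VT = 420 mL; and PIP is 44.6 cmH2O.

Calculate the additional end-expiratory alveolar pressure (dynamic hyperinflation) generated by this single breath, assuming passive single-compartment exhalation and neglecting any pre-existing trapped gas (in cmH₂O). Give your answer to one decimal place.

3.2

R = (PIP − Pplat)/V̇ = (44.6 − 30.0) / 1.2167 = 14.6/1.2167 = 12.0 cmH2O·s/L.
C = Vt/(Pplat − PEEP) = 420.0 / (30.0 − 9) = 420.0/21.0 = 20.0 mL/cmH2O.
τ = R × C = 12.0 × 0.02 L/cmH2O = 0.24 s.
Fraction remaining = e^(−Te/τ) = e^(−0.45/0.24) = 0.1534; trapped volume = 420.0 × 0.1534 = 64.428 mL.
Additional alveolar pressure from trapping ≈ V_trapped / C = 64.428 / 20.0 = 3.221 cmH2O.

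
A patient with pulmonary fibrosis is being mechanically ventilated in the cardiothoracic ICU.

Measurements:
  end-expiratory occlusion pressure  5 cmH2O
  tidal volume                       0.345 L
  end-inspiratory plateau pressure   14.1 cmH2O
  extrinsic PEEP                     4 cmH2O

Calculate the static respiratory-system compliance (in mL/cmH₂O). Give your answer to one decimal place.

37.9

End-expiratory occlusion gives total PEEP = 5 cmH2O (intrinsic PEEP = 5 − 4 = 1). Use total PEEP for the elastic gradient.
Cstat = Vt / (Pplat − PEEPtotal) = 345 / (14.1 − 5) = 345 / 9.1 = 37.912 mL/cmH2O.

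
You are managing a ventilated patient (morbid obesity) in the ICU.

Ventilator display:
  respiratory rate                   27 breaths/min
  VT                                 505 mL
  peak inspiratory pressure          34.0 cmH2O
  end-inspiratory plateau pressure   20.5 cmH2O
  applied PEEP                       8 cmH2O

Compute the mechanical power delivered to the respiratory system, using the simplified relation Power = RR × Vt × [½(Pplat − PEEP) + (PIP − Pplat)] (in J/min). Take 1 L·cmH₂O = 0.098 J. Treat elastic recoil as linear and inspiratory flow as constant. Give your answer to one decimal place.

26.4

Per-breath work = Vt × [½(Pplat−PEEP) + (PIP−Pplat)] = 0.505 × [0.5×12.5 + 13.5] = 0.505 × 19.75 = 9.974 L·cmH2O.
Power = 27 × 9.974 = 269.3 L·cmH2O/min.
× 0.098 J/(L·cmH2O) → 26.391 J/min.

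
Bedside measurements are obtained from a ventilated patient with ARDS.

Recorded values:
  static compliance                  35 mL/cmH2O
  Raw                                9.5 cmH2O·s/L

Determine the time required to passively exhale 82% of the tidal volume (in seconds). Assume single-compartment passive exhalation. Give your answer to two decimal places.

0.57

τ = R × C = 9.5 × 35 mL/cmH2O = 9.5 × 0.035 L/cmH2O = 0.3325 s.
Exhaled fraction f = 1 − e^(−t/τ) → t = −τ·ln(1 − f) = −0.3325·ln(0.18) = 0.5702 s.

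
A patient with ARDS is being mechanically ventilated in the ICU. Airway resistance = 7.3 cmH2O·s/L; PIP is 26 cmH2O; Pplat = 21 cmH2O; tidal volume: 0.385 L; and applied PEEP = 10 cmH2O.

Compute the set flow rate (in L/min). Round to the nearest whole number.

flow = (PIP − Pplat) / Raw = (26 − 21) / 7.3 = 0.6849 L/s × 60 = 41.094 L/min.

41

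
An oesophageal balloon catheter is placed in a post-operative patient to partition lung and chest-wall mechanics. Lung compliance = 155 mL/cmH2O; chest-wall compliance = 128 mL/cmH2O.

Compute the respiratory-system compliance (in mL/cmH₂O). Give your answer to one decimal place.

70.1

Lung and chest wall are elastances in series: 1/Crs = 1/CL + 1/Ccw.
1/Crs = 1/155 + 1/128 = 0.01426.
Crs = 70.126 mL/cmH2O.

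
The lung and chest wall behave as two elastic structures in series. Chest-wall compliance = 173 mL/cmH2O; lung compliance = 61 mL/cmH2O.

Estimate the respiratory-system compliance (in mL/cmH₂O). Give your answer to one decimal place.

Lung and chest wall are elastances in series: 1/Crs = 1/CL + 1/Ccw.
1/Crs = 1/61 + 1/173 = 0.02217.
Crs = 45.106 mL/cmH2O.

45.1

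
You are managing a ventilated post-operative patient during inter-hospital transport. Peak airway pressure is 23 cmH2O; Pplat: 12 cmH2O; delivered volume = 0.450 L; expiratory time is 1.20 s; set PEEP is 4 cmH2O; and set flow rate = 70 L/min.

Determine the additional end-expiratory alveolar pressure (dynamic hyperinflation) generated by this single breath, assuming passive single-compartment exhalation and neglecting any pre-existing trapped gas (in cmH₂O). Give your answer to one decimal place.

Flow: 70 L/min ÷ 60 = 1.1667 L/s.
R = (PIP − Pplat)/V̇ = (23 − 12) / 1.1667 = 11.0/1.1667 = 9.428 cmH2O·s/L.
C = Vt/(Pplat − PEEP) = 450.0 / (12 − 4) = 450.0/8.0 = 56.25 mL/cmH2O.
τ = R × C = 9.428 × 0.05625 L/cmH2O = 0.5303 s.
Fraction remaining = e^(−Te/τ) = e^(−1.20/0.5303) = 0.1041; trapped volume = 450.0 × 0.1041 = 46.845 mL.
Additional alveolar pressure from trapping ≈ V_trapped / C = 46.845 / 56.25 = 0.8328 cmH2O.

0.8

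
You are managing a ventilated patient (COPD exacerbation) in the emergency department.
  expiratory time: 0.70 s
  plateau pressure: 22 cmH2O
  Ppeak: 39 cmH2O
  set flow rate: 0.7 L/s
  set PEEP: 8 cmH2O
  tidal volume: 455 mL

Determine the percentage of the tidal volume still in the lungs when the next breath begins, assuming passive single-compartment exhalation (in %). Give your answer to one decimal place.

R = (PIP − Pplat)/V̇ = (39 − 22) / 0.7 = 17.0/0.7 = 24.286 cmH2O·s/L.
C = Vt/(Pplat − PEEP) = 455.0 / (22 − 8) = 455.0/14.0 = 32.5 mL/cmH2O.
τ = R × C = 24.286 × 0.0325 L/cmH2O = 0.7893 s.
Fraction remaining at end-expiration = e^(−Te/τ) = e^(−0.70/0.7893) = 0.4119 → 41.19%.

41.2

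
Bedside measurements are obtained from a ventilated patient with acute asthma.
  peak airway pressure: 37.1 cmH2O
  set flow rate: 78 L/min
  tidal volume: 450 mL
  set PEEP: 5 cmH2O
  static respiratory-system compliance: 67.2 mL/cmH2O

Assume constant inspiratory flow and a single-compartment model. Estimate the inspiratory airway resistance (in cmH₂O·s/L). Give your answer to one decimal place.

19.5

Flow: 78 L/min ÷ 60 = 1.3 L/s.
Equation of motion (constant flow): PIP = Vt/C + R·V̇ + PEEP.
R·V̇ = PIP − Vt/C − PEEP = 37.1 − 450/67.2 − 5 = 37.1 − 6.696 − 5 = 25.404 cmH2O.
R = 25.404 / 1.3 = 19.542 cmH2O·s/L.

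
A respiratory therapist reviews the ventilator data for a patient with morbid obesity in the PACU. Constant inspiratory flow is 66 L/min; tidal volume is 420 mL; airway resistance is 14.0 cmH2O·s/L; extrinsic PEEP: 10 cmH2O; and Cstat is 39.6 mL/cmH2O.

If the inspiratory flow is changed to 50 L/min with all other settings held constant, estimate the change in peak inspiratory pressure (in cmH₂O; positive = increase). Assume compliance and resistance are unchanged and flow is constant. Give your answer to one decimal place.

-3.7

Flow: 66 L/min ÷ 60 = 1.1 L/s.
New flow: 50 L/min ÷ 60 = 0.8333 L/s.
PIP = Vt/C + R·V̇ + PEEP (constant-flow equation of motion).
Only the resistive term changes: ΔPIP = R × ΔV̇ = 14.0 × (0.8333 − 1.1) = 14.0 × -0.2667 = -3.734 cmH2O.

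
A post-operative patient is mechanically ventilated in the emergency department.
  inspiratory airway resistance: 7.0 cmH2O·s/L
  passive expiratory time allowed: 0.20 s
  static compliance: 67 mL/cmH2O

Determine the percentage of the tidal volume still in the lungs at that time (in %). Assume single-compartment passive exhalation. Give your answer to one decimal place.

65.3

τ = R × C = 7.0 × 67 mL/cmH2O = 7.0 × 0.067 L/cmH2O = 0.469 s.
Passive exhalation: V(t)/V₀ = e^(−t/τ) = e^(−0.20/0.469) = 0.6528.
Fraction remaining = 0.6528 → 65.28%.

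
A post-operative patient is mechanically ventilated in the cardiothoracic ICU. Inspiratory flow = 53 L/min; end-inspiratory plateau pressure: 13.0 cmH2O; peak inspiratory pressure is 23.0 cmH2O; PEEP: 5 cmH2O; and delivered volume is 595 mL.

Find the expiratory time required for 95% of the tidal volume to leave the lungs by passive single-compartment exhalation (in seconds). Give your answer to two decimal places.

Flow: 53 L/min ÷ 60 = 0.8833 L/s.
R = (PIP − Pplat)/V̇ = (23.0 − 13.0) / 0.8833 = 10.0/0.8833 = 11.321 cmH2O·s/L.
C = Vt/(Pplat − PEEP) = 595.0 / (13.0 − 5) = 595.0/8.0 = 74.375 mL/cmH2O.
τ = R × C = 11.321 × 0.07438 L/cmH2O = 0.8421 s.
t = −τ·ln(1 − 0.95) = −0.8421·ln(0.05) = 2.523 s.

2.52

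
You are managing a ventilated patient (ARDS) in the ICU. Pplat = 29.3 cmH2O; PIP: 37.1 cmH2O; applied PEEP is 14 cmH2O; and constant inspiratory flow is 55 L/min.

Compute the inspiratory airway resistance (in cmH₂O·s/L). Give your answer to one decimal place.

8.5

Flow: 55 L/min ÷ 60 = 0.9167 L/s.
Raw = (PIP − Pplat) / flow = (37.1 − 29.3) / 0.9167 = 7.8 / 0.9167 = 8.509 cmH2O·s/L.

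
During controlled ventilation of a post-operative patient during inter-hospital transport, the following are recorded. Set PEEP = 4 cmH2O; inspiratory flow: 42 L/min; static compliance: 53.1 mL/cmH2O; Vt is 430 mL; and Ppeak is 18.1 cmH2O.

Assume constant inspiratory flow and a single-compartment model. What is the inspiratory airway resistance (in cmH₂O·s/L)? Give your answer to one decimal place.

8.6

Flow: 42 L/min ÷ 60 = 0.7 L/s.
Equation of motion (constant flow): PIP = Vt/C + R·V̇ + PEEP.
R·V̇ = PIP − Vt/C − PEEP = 18.1 − 430/53.1 − 4 = 18.1 − 8.098 − 4 = 6.002 cmH2O.
R = 6.002 / 0.7 = 8.574 cmH2O·s/L.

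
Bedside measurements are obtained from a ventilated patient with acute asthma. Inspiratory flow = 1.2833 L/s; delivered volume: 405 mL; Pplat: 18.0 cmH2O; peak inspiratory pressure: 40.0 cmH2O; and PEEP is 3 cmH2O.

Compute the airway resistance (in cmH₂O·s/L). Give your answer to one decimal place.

17.1

Raw = (PIP − Pplat) / flow = (40.0 − 18.0) / 1.2833 = 22.0 / 1.2833 = 17.143 cmH2O·s/L.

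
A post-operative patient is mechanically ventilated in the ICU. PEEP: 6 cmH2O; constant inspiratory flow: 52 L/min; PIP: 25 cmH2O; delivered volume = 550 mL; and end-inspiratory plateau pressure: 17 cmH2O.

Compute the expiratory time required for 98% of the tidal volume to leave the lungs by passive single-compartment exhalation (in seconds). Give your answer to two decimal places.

1.81

Flow: 52 L/min ÷ 60 = 0.8667 L/s.
R = (PIP − Pplat)/V̇ = (25 − 17) / 0.8667 = 8.0/0.8667 = 9.23 cmH2O·s/L.
C = Vt/(Pplat − PEEP) = 550.0 / (17 − 6) = 550.0/11.0 = 50.0 mL/cmH2O.
τ = R × C = 9.23 × 0.05 L/cmH2O = 0.4615 s.
t = −τ·ln(1 − 0.98) = −0.4615·ln(0.02) = 1.805 s.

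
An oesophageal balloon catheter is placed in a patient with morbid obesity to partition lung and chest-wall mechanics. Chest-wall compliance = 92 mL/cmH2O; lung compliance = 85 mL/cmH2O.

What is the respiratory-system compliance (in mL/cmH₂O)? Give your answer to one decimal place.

Lung and chest wall are elastances in series: 1/Crs = 1/CL + 1/Ccw.
1/Crs = 1/85 + 1/92 = 0.02263.
Crs = 44.189 mL/cmH2O.

44.2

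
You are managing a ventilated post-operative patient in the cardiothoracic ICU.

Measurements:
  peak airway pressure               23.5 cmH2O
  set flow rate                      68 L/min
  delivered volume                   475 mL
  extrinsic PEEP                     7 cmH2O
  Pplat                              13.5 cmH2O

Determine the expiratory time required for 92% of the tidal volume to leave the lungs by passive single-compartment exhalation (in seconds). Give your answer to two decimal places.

Flow: 68 L/min ÷ 60 = 1.1333 L/s.
R = (PIP − Pplat)/V̇ = (23.5 − 13.5) / 1.1333 = 10.0/1.1333 = 8.824 cmH2O·s/L.
C = Vt/(Pplat − PEEP) = 475.0 / (13.5 − 7) = 475.0/6.5 = 73.077 mL/cmH2O.
τ = R × C = 8.824 × 0.07308 L/cmH2O = 0.6449 s.
t = −τ·ln(1 − 0.92) = −0.6449·ln(0.08) = 1.629 s.

1.63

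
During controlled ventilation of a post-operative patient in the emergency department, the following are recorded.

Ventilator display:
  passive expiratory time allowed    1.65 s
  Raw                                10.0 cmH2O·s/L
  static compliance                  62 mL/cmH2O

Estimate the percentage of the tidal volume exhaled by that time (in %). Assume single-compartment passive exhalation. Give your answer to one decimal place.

τ = R × C = 10.0 × 62 mL/cmH2O = 10.0 × 0.062 L/cmH2O = 0.62 s.
Passive exhalation: V(t)/V₀ = e^(−t/τ) = e^(−1.65/0.62) = 0.06986.
Fraction exhaled = 1 − 0.06986 = 0.9301 → 93.01%.

93.0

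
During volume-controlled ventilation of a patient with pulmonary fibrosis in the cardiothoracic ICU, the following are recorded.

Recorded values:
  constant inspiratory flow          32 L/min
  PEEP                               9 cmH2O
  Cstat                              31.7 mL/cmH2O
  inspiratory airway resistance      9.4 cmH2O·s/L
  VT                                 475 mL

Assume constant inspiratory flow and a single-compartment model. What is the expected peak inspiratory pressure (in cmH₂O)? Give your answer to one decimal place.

Flow: 32 L/min ÷ 60 = 0.5333 L/s.
Equation of motion (constant flow): PIP = Vt/C + R·V̇ + PEEP.
PIP = 475/31.7 + 9.4×0.5333 + 9 = 14.984 + 5.013 + 9 = 28.997 cmH2O.

29.0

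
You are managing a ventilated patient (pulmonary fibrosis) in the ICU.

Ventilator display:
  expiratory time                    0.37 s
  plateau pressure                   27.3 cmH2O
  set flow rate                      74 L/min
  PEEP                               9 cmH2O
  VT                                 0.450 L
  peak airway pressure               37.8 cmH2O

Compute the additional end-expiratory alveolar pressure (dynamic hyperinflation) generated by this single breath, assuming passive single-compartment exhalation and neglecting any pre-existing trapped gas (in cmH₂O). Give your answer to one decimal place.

3.1

Flow: 74 L/min ÷ 60 = 1.2333 L/s.
R = (PIP − Pplat)/V̇ = (37.8 − 27.3) / 1.2333 = 10.5/1.2333 = 8.514 cmH2O·s/L.
C = Vt/(Pplat − PEEP) = 450.0 / (27.3 − 9) = 450.0/18.3 = 24.59 mL/cmH2O.
τ = R × C = 8.514 × 0.02459 L/cmH2O = 0.2094 s.
Fraction remaining = e^(−Te/τ) = e^(−0.37/0.2094) = 0.1709; trapped volume = 450.0 × 0.1709 = 76.905 mL.
Additional alveolar pressure from trapping ≈ V_trapped / C = 76.905 / 24.59 = 3.127 cmH2O.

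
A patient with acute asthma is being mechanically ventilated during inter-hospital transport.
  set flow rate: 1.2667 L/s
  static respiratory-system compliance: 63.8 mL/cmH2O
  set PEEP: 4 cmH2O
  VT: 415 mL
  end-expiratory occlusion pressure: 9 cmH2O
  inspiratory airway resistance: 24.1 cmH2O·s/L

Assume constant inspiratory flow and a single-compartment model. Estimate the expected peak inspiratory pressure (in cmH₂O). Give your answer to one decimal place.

Total PEEP = 9 cmH2O (set 4 + intrinsic 5); this is the baseline alveolar pressure.
Equation of motion (constant flow): PIP = Vt/C + R·V̇ + PEEP.
PIP = 415/63.8 + 24.1×1.2667 + 9 = 6.505 + 30.527 + 9 = 46.032 cmH2O.

46.0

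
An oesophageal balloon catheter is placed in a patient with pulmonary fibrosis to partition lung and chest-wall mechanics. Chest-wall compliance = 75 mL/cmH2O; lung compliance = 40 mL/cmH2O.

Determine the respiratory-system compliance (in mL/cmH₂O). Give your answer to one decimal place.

Lung and chest wall are elastances in series: 1/Crs = 1/CL + 1/Ccw.
1/Crs = 1/40 + 1/75 = 0.03833.
Crs = 26.089 mL/cmH2O.

26.1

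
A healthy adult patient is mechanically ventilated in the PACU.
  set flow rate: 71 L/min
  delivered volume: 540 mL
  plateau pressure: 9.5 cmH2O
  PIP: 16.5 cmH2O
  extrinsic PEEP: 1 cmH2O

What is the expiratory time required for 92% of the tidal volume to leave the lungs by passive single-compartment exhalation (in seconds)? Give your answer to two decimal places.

Flow: 71 L/min ÷ 60 = 1.1833 L/s.
R = (PIP − Pplat)/V̇ = (16.5 − 9.5) / 1.1833 = 7.0/1.1833 = 5.916 cmH2O·s/L.
C = Vt/(Pplat − PEEP) = 540.0 / (9.5 − 1) = 540.0/8.5 = 63.529 mL/cmH2O.
τ = R × C = 5.916 × 0.06353 L/cmH2O = 0.3758 s.
t = −τ·ln(1 − 0.92) = −0.3758·ln(0.08) = 0.9492 s.

0.95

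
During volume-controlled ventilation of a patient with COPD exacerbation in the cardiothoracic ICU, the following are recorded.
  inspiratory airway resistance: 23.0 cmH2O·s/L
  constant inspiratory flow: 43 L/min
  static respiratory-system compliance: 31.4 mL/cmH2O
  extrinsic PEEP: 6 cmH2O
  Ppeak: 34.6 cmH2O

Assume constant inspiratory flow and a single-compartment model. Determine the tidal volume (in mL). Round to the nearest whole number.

380

Flow: 43 L/min ÷ 60 = 0.7167 L/s.
Equation of motion (constant flow): PIP = Vt/C + R·V̇ + PEEP.
Vt/C = PIP − R·V̇ − PEEP = 34.6 − 16.484 − 6 = 12.116 cmH2O.
Vt = C × 12.116 = 31.4 × 12.116 = 380.44 mL.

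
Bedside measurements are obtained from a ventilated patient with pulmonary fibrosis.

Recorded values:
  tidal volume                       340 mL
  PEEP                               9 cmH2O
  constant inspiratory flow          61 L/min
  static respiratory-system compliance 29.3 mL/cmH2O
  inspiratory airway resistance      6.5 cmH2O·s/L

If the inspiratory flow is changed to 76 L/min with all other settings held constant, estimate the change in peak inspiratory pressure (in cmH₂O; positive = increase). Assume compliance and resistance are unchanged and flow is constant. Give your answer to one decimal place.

1.6

Flow: 61 L/min ÷ 60 = 1.0167 L/s.
New flow: 76 L/min ÷ 60 = 1.2667 L/s.
PIP = Vt/C + R·V̇ + PEEP (constant-flow equation of motion).
Only the resistive term changes: ΔPIP = R × ΔV̇ = 6.5 × (1.2667 − 1.0167) = 6.5 × 0.25 = 1.625 cmH2O.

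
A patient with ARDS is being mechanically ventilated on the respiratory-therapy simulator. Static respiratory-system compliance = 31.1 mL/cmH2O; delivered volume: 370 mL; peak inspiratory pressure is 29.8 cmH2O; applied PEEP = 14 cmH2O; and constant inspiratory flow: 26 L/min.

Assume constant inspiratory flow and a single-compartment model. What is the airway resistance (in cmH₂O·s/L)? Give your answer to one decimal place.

9.0

Flow: 26 L/min ÷ 60 = 0.4333 L/s.
Equation of motion (constant flow): PIP = Vt/C + R·V̇ + PEEP.
R·V̇ = PIP − Vt/C − PEEP = 29.8 − 370/31.1 − 14 = 29.8 − 11.897 − 14 = 3.903 cmH2O.
R = 3.903 / 0.4333 = 9.008 cmH2O·s/L.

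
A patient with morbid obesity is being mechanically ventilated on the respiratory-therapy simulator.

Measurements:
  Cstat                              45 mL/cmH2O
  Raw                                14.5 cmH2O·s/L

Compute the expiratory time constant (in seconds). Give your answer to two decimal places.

0.65

τ = R × C = 14.5 × 45 mL/cmH2O = 14.5 × 0.045 L/cmH2O = 0.6525 s.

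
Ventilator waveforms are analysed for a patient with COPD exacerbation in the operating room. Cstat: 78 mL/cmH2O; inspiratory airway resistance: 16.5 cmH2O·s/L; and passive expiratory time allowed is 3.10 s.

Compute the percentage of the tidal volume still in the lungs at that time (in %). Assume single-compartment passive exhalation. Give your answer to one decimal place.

τ = R × C = 16.5 × 78 mL/cmH2O = 16.5 × 0.078 L/cmH2O = 1.287 s.
Passive exhalation: V(t)/V₀ = e^(−t/τ) = e^(−3.10/1.287) = 0.08993.
Fraction remaining = 0.08993 → 8.993%.

9.0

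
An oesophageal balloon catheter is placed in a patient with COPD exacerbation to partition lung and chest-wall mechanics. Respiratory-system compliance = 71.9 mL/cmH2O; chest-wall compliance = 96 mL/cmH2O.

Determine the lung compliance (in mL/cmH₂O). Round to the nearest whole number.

286

1/CL = 1/Crs − 1/Ccw.
1/CL = 1/71.9 − 1/96 = 0.003492.
CL = 286.37 mL/cmH2O.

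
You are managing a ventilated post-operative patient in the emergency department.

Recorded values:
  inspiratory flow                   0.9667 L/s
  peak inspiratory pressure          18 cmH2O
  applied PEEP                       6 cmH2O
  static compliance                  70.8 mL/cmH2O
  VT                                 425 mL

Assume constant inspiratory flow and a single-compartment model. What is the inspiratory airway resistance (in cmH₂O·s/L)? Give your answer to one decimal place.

6.2

Equation of motion (constant flow): PIP = Vt/C + R·V̇ + PEEP.
R·V̇ = PIP − Vt/C − PEEP = 18 − 425/70.8 − 6 = 18 − 6.003 − 6 = 5.997 cmH2O.
R = 5.997 / 0.9667 = 6.204 cmH2O·s/L.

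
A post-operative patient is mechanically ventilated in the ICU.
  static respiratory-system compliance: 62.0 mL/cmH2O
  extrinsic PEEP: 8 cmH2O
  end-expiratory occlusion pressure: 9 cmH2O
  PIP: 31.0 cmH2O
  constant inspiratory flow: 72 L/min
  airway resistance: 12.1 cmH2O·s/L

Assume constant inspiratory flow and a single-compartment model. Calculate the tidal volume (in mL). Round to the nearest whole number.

Flow: 72 L/min ÷ 60 = 1.2 L/s.
Total PEEP = 9 cmH2O (set 8 + intrinsic 1); this is the baseline alveolar pressure.
Equation of motion (constant flow): PIP = Vt/C + R·V̇ + PEEP.
Vt/C = PIP − R·V̇ − PEEP = 31.0 − 14.52 − 9 = 7.48 cmH2O.
Vt = C × 7.48 = 62.0 × 7.48 = 463.76 mL.

464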